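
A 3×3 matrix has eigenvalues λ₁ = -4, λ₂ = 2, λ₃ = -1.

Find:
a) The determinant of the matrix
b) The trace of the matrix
det = 8, trace = -3

Two standard eigenvalue identities:
- det(A) equals the product of the eigenvalues (counted with multiplicity).
- trace(A) equals the sum of the eigenvalues.
det(A) = (-4)*(2)*(-1) = 8.
trace(A) = -4 + 2 - 1 = -3.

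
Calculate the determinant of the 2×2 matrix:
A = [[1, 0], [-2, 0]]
0

For A = [[a, b], [c, d]], det(A) = a*d - b*c.
det(A) = (1)*(0) - (0)*(-2) = 0 - 0 = 0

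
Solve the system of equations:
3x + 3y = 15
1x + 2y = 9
x = 1, y = 4

Use elimination (row reduction):
Equation 1: 3x + 3y = 15.
Equation 2: 1x + 2y = 9.
Multiply Eq1 by 1 and Eq2 by 3: 3x + 3y = 15;  3x + 6y = 27.
Subtract: (3)y = 12, so y = 4.
Back-substitute into Eq1: 3x + 3*(4) = 15, so x = 1.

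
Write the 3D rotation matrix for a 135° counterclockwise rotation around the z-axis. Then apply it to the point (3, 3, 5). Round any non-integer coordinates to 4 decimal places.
R = [[-√2/2, -√2/2, 0], [√2/2, -√2/2, 0], [0, 0, 1]]; R·(3, 3, 5) = (-4.2426, 0.0000, 5.0000)

Rotation matrix for 135° around z-axis:
cos(135°) = -√2/2, sin(135°) = √2/2
R = [[-√2/2, -√2/2, 0], [√2/2, -√2/2, 0], [0, 0, 1]]
Apply to (3, 3, 5): R·[3, 3, 5]ᵀ = (-4.2426, 0.0000, 5.0000)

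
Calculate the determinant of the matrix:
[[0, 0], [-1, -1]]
0

For a 2×2 matrix [[a, b], [c, d]], det = ad - bc
det = (0)(-1) - (0)(-1) = 0 - 0 = 0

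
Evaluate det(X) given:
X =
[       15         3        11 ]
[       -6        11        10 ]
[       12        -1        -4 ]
det(X) = -1608

Expand along row 0 (cofactor expansion): det(X) = a*(e*i - f*h) - b*(d*i - f*g) + c*(d*h - e*g), where the 3×3 is [[a, b, c], [d, e, f], [g, h, i]].
Minor M_00 = (11)*(-4) - (10)*(-1) = -44 + 10 = -34.
Minor M_01 = (-6)*(-4) - (10)*(12) = 24 - 120 = -96.
Minor M_02 = (-6)*(-1) - (11)*(12) = 6 - 132 = -126.
det(X) = (15)*(-34) - (3)*(-96) + (11)*(-126) = -510 + 288 - 1386 = -1608.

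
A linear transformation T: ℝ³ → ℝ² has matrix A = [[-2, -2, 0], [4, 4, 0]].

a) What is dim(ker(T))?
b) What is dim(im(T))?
dim(ker) = 2, dim(im) = 1

Observe that row 2 = -2 × row 1 (so the rows are linearly dependent).
Thus rank(A) = 1 (only one linearly independent row).
dim(im(T)) = rank(A) = 1.
By the rank-nullity theorem applied to T: ℝ³ → ℝ², rank(A) + nullity(A) = 3 (the domain dimension), so dim(ker(T)) = 3 - 1 = 2.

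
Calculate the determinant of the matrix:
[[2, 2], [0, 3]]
6

For a 2×2 matrix [[a, b], [c, d]], det = ad - bc
det = (2)(3) - (2)(0) = 6 - 0 = 6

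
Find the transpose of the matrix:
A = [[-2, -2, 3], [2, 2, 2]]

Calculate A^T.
[[-2, 2], [-2, 2], [3, 2]]

The transpose sends entry (i,j) to (j,i); rows become columns.
Row 0 of A: [-2, -2, 3] -> column 0 of A^T.
Row 1 of A: [2, 2, 2] -> column 1 of A^T.
A^T = [[-2, 2], [-2, 2], [3, 2]]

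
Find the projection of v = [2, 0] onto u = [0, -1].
[0, 0]

The projection of v onto u is proj_u(v) = ((v·u) / (u·u)) · u.
v·u = (2)*(0) + (0)*(-1) = 0.
u·u = (0)*(0) + (-1)*(-1) = 1.
coefficient = 0 / 1 = 0.
proj_u(v) = 0 · [0, -1] = [0, 0].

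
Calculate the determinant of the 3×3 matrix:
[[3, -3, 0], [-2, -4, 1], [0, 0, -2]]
36

Expansion along first row:
det = 3·det([[-4,1],[0,-2]]) - -3·det([[-2,1],[0,-2]]) + 0·det([[-2,-4],[0,0]])
    = 3·(-4·-2 - 1·0) - -3·(-2·-2 - 1·0) + 0·(-2·0 - -4·0)
    = 3·8 - -3·4 + 0·0
    = 24 + 12 + 0 = 36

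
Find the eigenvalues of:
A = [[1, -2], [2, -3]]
λ = -1, -1

Solve det(A - λI) = 0. For a 2×2 matrix this is λ² - (trace)λ + det = 0.
trace(A) = 1 - 3 = -2.
det(A) = (1)*(-3) - (-2)*(2) = -3 + 4 = 1.
Characteristic equation: λ² - (-2)λ + (1) = 0.
Discriminant: (-2)² - 4*(1) = 4 - 4 = 0.
Roots: λ = (-2 ± √0) / 2 = -1, -1.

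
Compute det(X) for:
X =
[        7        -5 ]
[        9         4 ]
det(X) = 73

For a 2×2 matrix [[a, b], [c, d]], det = a*d - b*c.
det(X) = (7)*(4) - (-5)*(9) = 28 + 45 = 73.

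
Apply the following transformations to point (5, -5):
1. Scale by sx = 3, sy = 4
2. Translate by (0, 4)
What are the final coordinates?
(15, -16)

Step 1: Scale (5, -5) by (sx, sy) = (3, 4) → (15, -20)
Step 2: Translate by (0, 4) → (15, -16)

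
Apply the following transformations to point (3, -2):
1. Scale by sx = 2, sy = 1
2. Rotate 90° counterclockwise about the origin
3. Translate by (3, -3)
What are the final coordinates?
(5, 3)

Step 1: Scale → (6, -2)
Step 2: Rotate 90° → (2, 6)
Step 3: Translate → (5, 3)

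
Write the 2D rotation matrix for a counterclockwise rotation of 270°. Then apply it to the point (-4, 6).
R = [[0, 1], [-1, 0]]; R·(-4, 6) = (6, 4)

Rotation matrix formula: R(θ) = [[cos θ, -sin θ], [sin θ, cos θ]]
For θ = 270°:
cos(270°) = 0
sin(270°) = -1
R = [[0, 1], [-1, 0]]
Apply to (-4, 6): [0·-4 + (1)·6, -1·-4 + 0·6] = (6, 4)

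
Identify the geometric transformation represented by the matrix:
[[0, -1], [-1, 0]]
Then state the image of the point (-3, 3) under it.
reflection across the line y = -x; image of (-3, 3) is (-3, 3)

This is a symmetric orthogonal matrix with determinant -1, which characterizes a reflection in ℝ².
The matrix [[0, -1], [-1, 0]] represents: reflection across the line y = -x.
Applying it to (-3, 3): [0·-3 + -1·3, -1·-3 + 0·3] = (-3, 3).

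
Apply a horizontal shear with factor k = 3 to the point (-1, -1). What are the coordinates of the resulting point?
(-4, -1)

Shear matrix for horizontal shear with factor k = 3:
[[1, 3], [0, 1]]
Result: (-1, -1) → (-4, -1)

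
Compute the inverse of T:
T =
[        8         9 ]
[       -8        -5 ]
det(T) = 32
T⁻¹ =
[    -5/32     -9/32 ]
[      1/4       1/4 ]

For a 2×2 matrix T = [[a, b], [c, d]] with det(T) ≠ 0, T⁻¹ = (1/det(T)) * [[d, -b], [-c, a]].
det(T) = (8)*(-5) - (9)*(-8) = -40 + 72 = 32.
T⁻¹ = (1/32) * [[-5, -9], [8, 8]].
Dividing each entry by 32 and reducing:
T⁻¹ =
[    -5/32     -9/32 ]
[      1/4       1/4 ]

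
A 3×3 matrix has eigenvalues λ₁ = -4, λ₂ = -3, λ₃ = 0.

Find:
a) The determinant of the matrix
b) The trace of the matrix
det = 0, trace = -7

Two standard eigenvalue identities:
- det(A) equals the product of the eigenvalues (counted with multiplicity).
- trace(A) equals the sum of the eigenvalues.
det(A) = (-4)*(-3)*(0) = 0.
trace(A) = -4 - 3 + 0 = -7.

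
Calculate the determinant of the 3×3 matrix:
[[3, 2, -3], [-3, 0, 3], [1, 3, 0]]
6

Expansion along first row:
det = 3·det([[0,3],[3,0]]) - 2·det([[-3,3],[1,0]]) + -3·det([[-3,0],[1,3]])
    = 3·(0·0 - 3·3) - 2·(-3·0 - 3·1) + -3·(-3·3 - 0·1)
    = 3·-9 - 2·-3 + -3·-9
    = -27 + 6 + 27 = 6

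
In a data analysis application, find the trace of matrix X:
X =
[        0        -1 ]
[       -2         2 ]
tr(X) = 0 + 2 = 2

The trace of a square matrix is the sum of its diagonal entries.
Diagonal entries of X: X[0][0] = 0, X[1][1] = 2.
tr(X) = 0 + 2 = 2.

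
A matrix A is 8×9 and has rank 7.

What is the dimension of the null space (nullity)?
2

The rank-nullity theorem for an m×n matrix states:
rank(A) + nullity(A) = n (the number of columns).
Here n = 9 and rank(A) = 7, so nullity(A) = 9 - 7 = 2.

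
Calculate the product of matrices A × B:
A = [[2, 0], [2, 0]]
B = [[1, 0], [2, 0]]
[[2, 0], [2, 0]]

Matrix multiplication:
C[0][0] = 2×1 + 0×2 = 2
C[0][1] = 2×0 + 0×0 = 0
C[1][0] = 2×1 + 0×2 = 2
C[1][1] = 2×0 + 0×0 = 0
Result: [[2, 0], [2, 0]]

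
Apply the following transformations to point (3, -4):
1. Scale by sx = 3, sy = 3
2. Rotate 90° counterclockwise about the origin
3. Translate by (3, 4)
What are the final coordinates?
(15, 13)

Step 1: Scale → (9, -12)
Step 2: Rotate 90° → (12, 9)
Step 3: Translate → (15, 13)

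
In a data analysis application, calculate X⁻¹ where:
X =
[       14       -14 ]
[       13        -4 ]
det(X) = 126
X⁻¹ =
[    -2/63       1/9 ]
[  -13/126       1/9 ]

For a 2×2 matrix X = [[a, b], [c, d]] with det(X) ≠ 0, X⁻¹ = (1/det(X)) * [[d, -b], [-c, a]].
det(X) = (14)*(-4) - (-14)*(13) = -56 + 182 = 126.
X⁻¹ = (1/126) * [[-4, 14], [-13, 14]].
Dividing each entry by 126 and reducing:
X⁻¹ =
[    -2/63       1/9 ]
[  -13/126       1/9 ]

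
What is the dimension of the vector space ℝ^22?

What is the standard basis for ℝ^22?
Dimension = 22; standard basis = {e_1, e_2, e_3, …, e_22}

ℝ^22 is the space of 22-tuples of real numbers; its dimension is 22.
The standard basis consists of 22 vectors: e_1, e_2, e_3, …, e_22, where e_i is the vector with 1 in position i and 0 elsewhere.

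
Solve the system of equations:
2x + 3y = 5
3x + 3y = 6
x = 1, y = 1

Use elimination (row reduction):
Equation 1: 2x + 3y = 5.
Equation 2: 3x + 3y = 6.
Multiply Eq1 by 3 and Eq2 by 2: 6x + 9y = 15;  6x + 6y = 12.
Subtract: (-3)y = -3, so y = 1.
Back-substitute into Eq1: 2x + 3*(1) = 5, so x = 1.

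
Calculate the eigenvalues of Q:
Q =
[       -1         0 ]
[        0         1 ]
λ = -1, 1

Solve det(Q - λI) = 0. For a 2×2 matrix the characteristic equation is λ² - (trace)λ + det = 0.
trace(Q) = a + d = -1 + 1 = 0.
det(Q) = a*d - b*c = (-1)*(1) - (0)*(0) = -1 - 0 = -1.
Characteristic equation: λ² - (0)λ + (-1) = 0.
Discriminant = (0)² - 4*(-1) = 0 + 4 = 4.
λ = (0 ± √4) / 2 = (0 ± 2) / 2 = -1, 1.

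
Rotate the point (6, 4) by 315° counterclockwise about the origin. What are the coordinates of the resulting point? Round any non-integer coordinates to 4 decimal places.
(7.0711, -1.4142)

Rotation matrix R(θ) = [[cos θ, -sin θ], [sin θ, cos θ]]; for θ = 315°:
R = [[√2/2, √2/2], [-√2/2, √2/2]]
Result: R × [6, 4]ᵀ = [√2/2·6 + (√2/2)·4, -√2/2·6 + (√2/2)·4]ᵀ = (7.0711, -1.4142)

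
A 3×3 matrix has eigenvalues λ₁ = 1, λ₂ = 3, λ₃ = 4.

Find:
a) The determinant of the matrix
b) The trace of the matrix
det = 12, trace = 8

Two standard eigenvalue identities:
- det(A) equals the product of the eigenvalues (counted with multiplicity).
- trace(A) equals the sum of the eigenvalues.
det(A) = (1)*(3)*(4) = 12.
trace(A) = 1 + 3 + 4 = 8.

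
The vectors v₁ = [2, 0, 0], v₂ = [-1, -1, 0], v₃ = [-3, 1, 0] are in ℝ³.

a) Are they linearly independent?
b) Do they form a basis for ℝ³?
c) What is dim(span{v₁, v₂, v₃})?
Not independent, not a basis, dim(span) = 2

Check whether v₃ can be written as a linear combination of v₁ and v₂.
v₃ = (-2)·v₁ + (-1)·v₂ = [-3, 1, 0], so the three vectors are linearly dependent.
Thus they do not form a basis for ℝ³, and dim(span{v₁, v₂, v₃}) = 2 (spanned by v₁ and v₂).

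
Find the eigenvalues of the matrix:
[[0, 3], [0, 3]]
λ = 0 and λ = 3

Characteristic equation: det(A - λI) = 0
λ² - (trace)λ + (det) = 0
λ² - (3)λ + (0) = 0
λ² - 3λ + 0 = 0
Solving: λ = 0, 3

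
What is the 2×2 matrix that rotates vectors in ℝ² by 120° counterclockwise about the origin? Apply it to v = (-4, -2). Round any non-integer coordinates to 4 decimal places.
R = [[-1/2, -√3/2], [√3/2, -1/2]]; R·v = (3.7321, -2.4641)

A counterclockwise rotation by angle θ in ℝ² has matrix R(θ) = [[cos θ, -sin θ], [sin θ, cos θ]].
For θ = 120°: cos θ = -1/2, sin θ = √3/2.
R(120°) = [[-1/2, -√3/2], [√3/2, -1/2]].
R·v = [-1/2·-4 + (-√3/2)·-2, √3/2·-4 + -1/2·-2] = (3.7321, -2.4641).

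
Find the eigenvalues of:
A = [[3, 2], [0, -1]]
λ = -1, 3

Solve det(A - λI) = 0. For a 2×2 matrix this is λ² - (trace)λ + det = 0.
trace(A) = 3 - 1 = 2.
det(A) = (3)*(-1) - (2)*(0) = -3 - 0 = -3.
Characteristic equation: λ² - (2)λ + (-3) = 0.
Discriminant: (2)² - 4*(-3) = 4 + 12 = 16.
Roots: λ = (2 ± √16) / 2 = -1, 3.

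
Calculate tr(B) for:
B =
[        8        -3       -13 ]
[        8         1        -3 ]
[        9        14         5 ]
tr(B) = 8 + 1 + 5 = 14

The trace of a square matrix is the sum of its diagonal entries.
Diagonal entries of B: B[0][0] = 8, B[1][1] = 1, B[2][2] = 5.
tr(B) = 8 + 1 + 5 = 14.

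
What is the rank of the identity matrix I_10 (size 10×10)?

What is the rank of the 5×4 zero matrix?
rank(I_10) = 10, rank(0) = 0

The identity I_10 has 10 columns that are the standard basis vectors e_1, …, e_10. These are linearly independent, so all 10 columns are pivots and rank(I_10) = 10.
The 5×4 zero matrix has every entry zero, so every row is the zero row and there are no pivots; rank(0) = 0.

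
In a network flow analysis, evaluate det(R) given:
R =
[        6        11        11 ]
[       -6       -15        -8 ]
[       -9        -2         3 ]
det(R) = -729

Expand along row 0 (cofactor expansion): det(R) = a*(e*i - f*h) - b*(d*i - f*g) + c*(d*h - e*g), where the 3×3 is [[a, b, c], [d, e, f], [g, h, i]].
Minor M_00 = (-15)*(3) - (-8)*(-2) = -45 - 16 = -61.
Minor M_01 = (-6)*(3) - (-8)*(-9) = -18 - 72 = -90.
Minor M_02 = (-6)*(-2) - (-15)*(-9) = 12 - 135 = -123.
det(R) = (6)*(-61) - (11)*(-90) + (11)*(-123) = -366 + 990 - 1353 = -729.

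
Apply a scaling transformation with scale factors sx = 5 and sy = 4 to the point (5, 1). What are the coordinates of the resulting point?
(25, 4)

Scaling matrix:
[[5, 0], [0, 4]]
Result: (5 × 5, 1 × 4) = (25, 4)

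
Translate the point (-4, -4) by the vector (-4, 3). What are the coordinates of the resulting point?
(-8, -1)

Translation by (-4, 3):
x' = -4 + -4 = -8
y' = -4 + 3 = -1
Homogeneous matrix: [[1, 0, -4], [0, 1, 3], [0, 0, 1]]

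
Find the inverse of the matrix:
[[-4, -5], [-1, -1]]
[[1, -5], [-1, 4]]

For [[a,b],[c,d]], inverse = (1/det)·[[d,-b],[-c,a]]
det = -4·-1 - -5·-1 = -1
Inverse = (1/-1)·[[-1, 5], [1, -4]]
        = [[1, -5], [-1, 4]]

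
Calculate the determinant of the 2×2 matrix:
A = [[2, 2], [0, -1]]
-2

For A = [[a, b], [c, d]], det(A) = a*d - b*c.
det(A) = (2)*(-1) - (2)*(0) = -2 - 0 = -2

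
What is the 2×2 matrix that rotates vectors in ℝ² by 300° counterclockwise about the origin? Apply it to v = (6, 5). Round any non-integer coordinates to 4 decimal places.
R = [[1/2, √3/2], [-√3/2, 1/2]]; R·v = (7.3301, -2.6962)

A counterclockwise rotation by angle θ in ℝ² has matrix R(θ) = [[cos θ, -sin θ], [sin θ, cos θ]].
For θ = 300°: cos θ = 1/2, sin θ = -√3/2.
R(300°) = [[1/2, √3/2], [-√3/2, 1/2]].
R·v = [1/2·6 + (√3/2)·5, -√3/2·6 + 1/2·5] = (7.3301, -2.6962).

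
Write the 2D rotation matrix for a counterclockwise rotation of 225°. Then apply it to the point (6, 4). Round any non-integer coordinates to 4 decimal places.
R = [[-√2/2, √2/2], [-√2/2, -√2/2]]; R·(6, 4) = (-1.4142, -7.0711)

Rotation matrix formula: R(θ) = [[cos θ, -sin θ], [sin θ, cos θ]]
For θ = 225°:
cos(225°) = -√2/2
sin(225°) = -√2/2
R = [[-√2/2, √2/2], [-√2/2, -√2/2]]
Apply to (6, 4): [-√2/2·6 + (√2/2)·4, -√2/2·6 + -√2/2·4] = (-1.4142, -7.0711)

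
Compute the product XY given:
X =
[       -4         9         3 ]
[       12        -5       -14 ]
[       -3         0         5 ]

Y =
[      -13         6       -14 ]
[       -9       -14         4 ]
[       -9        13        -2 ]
XY =
[      -56      -111        86 ]
[       15       -40      -160 ]
[       -6        47        32 ]

Matrix multiplication: (XY)[i][j] = sum over k of X[i][k] * Y[k][j].
  (XY)[0][0] = (-4)*(-13) + (9)*(-9) + (3)*(-9) = -56
  (XY)[0][1] = (-4)*(6) + (9)*(-14) + (3)*(13) = -111
  (XY)[0][2] = (-4)*(-14) + (9)*(4) + (3)*(-2) = 86
  (XY)[1][0] = (12)*(-13) + (-5)*(-9) + (-14)*(-9) = 15
  (XY)[1][1] = (12)*(6) + (-5)*(-14) + (-14)*(13) = -40
  (XY)[1][2] = (12)*(-14) + (-5)*(4) + (-14)*(-2) = -160
  (XY)[2][0] = (-3)*(-13) + (0)*(-9) + (5)*(-9) = -6
  (XY)[2][1] = (-3)*(6) + (0)*(-14) + (5)*(13) = 47
  (XY)[2][2] = (-3)*(-14) + (0)*(4) + (5)*(-2) = 32
XY =
[      -56      -111        86 ]
[       15       -40      -160 ]
[       -6        47        32 ]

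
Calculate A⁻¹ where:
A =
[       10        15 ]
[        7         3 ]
det(A) = -75
A⁻¹ =
[    -1/25       1/5 ]
[     7/75     -2/15 ]

For a 2×2 matrix A = [[a, b], [c, d]] with det(A) ≠ 0, A⁻¹ = (1/det(A)) * [[d, -b], [-c, a]].
det(A) = (10)*(3) - (15)*(7) = 30 - 105 = -75.
A⁻¹ = (1/-75) * [[3, -15], [-7, 10]].
Dividing each entry by -75 and reducing:
A⁻¹ =
[    -1/25       1/5 ]
[     7/75     -2/15 ]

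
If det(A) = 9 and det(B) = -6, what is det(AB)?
-54

Use the multiplicative property of determinants: det(AB) = det(A)*det(B).
det(AB) = (9)*(-6) = -54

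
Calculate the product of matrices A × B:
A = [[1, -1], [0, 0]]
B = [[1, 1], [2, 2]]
[[-1, -1], [0, 0]]

Matrix multiplication:
C[0][0] = 1×1 + -1×2 = -1
C[0][1] = 1×1 + -1×2 = -1
C[1][0] = 0×1 + 0×2 = 0
C[1][1] = 0×1 + 0×2 = 0
Result: [[-1, -1], [0, 0]]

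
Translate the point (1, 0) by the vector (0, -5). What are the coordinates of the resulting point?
(1, -5)

Translation by (0, -5):
x' = 1 + 0 = 1
y' = 0 + -5 = -5
Homogeneous matrix: [[1, 0, 0], [0, 1, -5], [0, 0, 1]]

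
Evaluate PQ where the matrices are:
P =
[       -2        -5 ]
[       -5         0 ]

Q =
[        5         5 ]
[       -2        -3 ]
PQ =
[        0         5 ]
[      -25       -25 ]

Matrix multiplication: (PQ)[i][j] = sum over k of P[i][k] * Q[k][j].
  (PQ)[0][0] = (-2)*(5) + (-5)*(-2) = 0
  (PQ)[0][1] = (-2)*(5) + (-5)*(-3) = 5
  (PQ)[1][0] = (-5)*(5) + (0)*(-2) = -25
  (PQ)[1][1] = (-5)*(5) + (0)*(-3) = -25
PQ =
[        0         5 ]
[      -25       -25 ]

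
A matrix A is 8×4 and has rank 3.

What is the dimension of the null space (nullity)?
1

The rank-nullity theorem for an m×n matrix states:
rank(A) + nullity(A) = n (the number of columns).
Here n = 4 and rank(A) = 3, so nullity(A) = 4 - 3 = 1.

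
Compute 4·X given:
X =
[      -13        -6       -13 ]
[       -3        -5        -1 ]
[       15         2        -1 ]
4X =
[      -52       -24       -52 ]
[      -12       -20        -4 ]
[       60         8        -4 ]

Scalar multiplication is elementwise: (4X)[i][j] = 4 * X[i][j].
  (4X)[0][0] = 4 * (-13) = -52
  (4X)[0][1] = 4 * (-6) = -24
  (4X)[0][2] = 4 * (-13) = -52
  (4X)[1][0] = 4 * (-3) = -12
  (4X)[1][1] = 4 * (-5) = -20
  (4X)[1][2] = 4 * (-1) = -4
  (4X)[2][0] = 4 * (15) = 60
  (4X)[2][1] = 4 * (2) = 8
  (4X)[2][2] = 4 * (-1) = -4
4X =
[      -52       -24       -52 ]
[      -12       -20        -4 ]
[       60         8        -4 ]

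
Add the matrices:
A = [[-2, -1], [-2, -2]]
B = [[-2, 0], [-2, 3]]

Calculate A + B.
[[-4, -1], [-4, 1]]

Add corresponding elements:
(-2)+(-2)=-4
(-1)+(0)=-1
(-2)+(-2)=-4
(-2)+(3)=1
A + B = [[-4, -1], [-4, 1]]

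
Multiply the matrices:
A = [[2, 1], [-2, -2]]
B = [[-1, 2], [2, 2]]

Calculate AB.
[[0, 6], [-2, -8]]

Each entry (i,j) of AB = sum over k of A[i][k]*B[k][j].
(AB)[0][0] = (2)*(-1) + (1)*(2) = 0
(AB)[0][1] = (2)*(2) + (1)*(2) = 6
(AB)[1][0] = (-2)*(-1) + (-2)*(2) = -2
(AB)[1][1] = (-2)*(2) + (-2)*(2) = -8
AB = [[0, 6], [-2, -8]]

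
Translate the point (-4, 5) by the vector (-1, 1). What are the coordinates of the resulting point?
(-5, 6)

Translation by (-1, 1):
x' = -4 + -1 = -5
y' = 5 + 1 = 6
Homogeneous matrix: [[1, 0, -1], [0, 1, 1], [0, 0, 1]]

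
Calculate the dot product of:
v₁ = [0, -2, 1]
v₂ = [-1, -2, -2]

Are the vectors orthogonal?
2, No

The dot product is the sum of products of corresponding components.
v₁·v₂ = (0)*(-1) + (-2)*(-2) + (1)*(-2) = 0 + 4 - 2 = 2.
Two vectors are orthogonal iff their dot product is 0; here the dot product is 2, so the vectors are not orthogonal.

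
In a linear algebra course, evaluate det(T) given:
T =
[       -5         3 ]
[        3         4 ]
det(T) = -29

For a 2×2 matrix [[a, b], [c, d]], det = a*d - b*c.
det(T) = (-5)*(4) - (3)*(3) = -20 - 9 = -29.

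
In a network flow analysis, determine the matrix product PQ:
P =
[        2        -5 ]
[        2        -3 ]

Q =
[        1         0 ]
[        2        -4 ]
PQ =
[       -8        20 ]
[       -4        12 ]

Matrix multiplication: (PQ)[i][j] = sum over k of P[i][k] * Q[k][j].
  (PQ)[0][0] = (2)*(1) + (-5)*(2) = -8
  (PQ)[0][1] = (2)*(0) + (-5)*(-4) = 20
  (PQ)[1][0] = (2)*(1) + (-3)*(2) = -4
  (PQ)[1][1] = (2)*(0) + (-3)*(-4) = 12
PQ =
[       -8        20 ]
[       -4        12 ]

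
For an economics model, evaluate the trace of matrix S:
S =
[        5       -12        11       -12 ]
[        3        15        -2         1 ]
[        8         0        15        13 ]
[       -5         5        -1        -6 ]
tr(S) = 5 + 15 + 15 - 6 = 29

The trace of a square matrix is the sum of its diagonal entries.
Diagonal entries of S: S[0][0] = 5, S[1][1] = 15, S[2][2] = 15, S[3][3] = -6.
tr(S) = 5 + 15 + 15 - 6 = 29.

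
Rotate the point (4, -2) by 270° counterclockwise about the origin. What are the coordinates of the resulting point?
(-2, -4)

Rotation matrix R(θ) = [[cos θ, -sin θ], [sin θ, cos θ]]; for θ = 270°:
R = [[0, 1], [-1, 0]]
Result: R × [4, -2]ᵀ = [0·4 + (1)·-2, -1·4 + (0)·-2]ᵀ = (-2, -4)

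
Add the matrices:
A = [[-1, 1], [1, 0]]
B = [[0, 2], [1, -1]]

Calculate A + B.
[[-1, 3], [2, -1]]

Add corresponding elements:
(-1)+(0)=-1
(1)+(2)=3
(1)+(1)=2
(0)+(-1)=-1
A + B = [[-1, 3], [2, -1]]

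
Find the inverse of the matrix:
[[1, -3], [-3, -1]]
[[1/10, -3/10], [-3/10, -1/10]]

For [[a,b],[c,d]], inverse = (1/det)·[[d,-b],[-c,a]]
det = 1·-1 - -3·-3 = -10
Inverse = (1/-10)·[[-1, 3], [3, 1]]
        = [[1/10, -3/10], [-3/10, -1/10]]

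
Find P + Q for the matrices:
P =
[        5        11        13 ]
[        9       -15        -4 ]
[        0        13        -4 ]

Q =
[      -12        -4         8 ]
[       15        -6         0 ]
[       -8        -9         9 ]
P + Q =
[       -7         7        21 ]
[       24       -21        -4 ]
[       -8         4         5 ]

Matrix addition is elementwise: (P+Q)[i][j] = P[i][j] + Q[i][j].
  (P+Q)[0][0] = (5) + (-12) = -7
  (P+Q)[0][1] = (11) + (-4) = 7
  (P+Q)[0][2] = (13) + (8) = 21
  (P+Q)[1][0] = (9) + (15) = 24
  (P+Q)[1][1] = (-15) + (-6) = -21
  (P+Q)[1][2] = (-4) + (0) = -4
  (P+Q)[2][0] = (0) + (-8) = -8
  (P+Q)[2][1] = (13) + (-9) = 4
  (P+Q)[2][2] = (-4) + (9) = 5
P + Q =
[       -7         7        21 ]
[       24       -21        -4 ]
[       -8         4         5 ]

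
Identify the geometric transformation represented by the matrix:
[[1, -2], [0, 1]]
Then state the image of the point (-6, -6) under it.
horizontal shear with factor -2; image of (-6, -6) is (6, -6)

The matrix [[1, k], [0, 1]] sends (x, y) to (x + -2y, y), leaving the y-coordinate fixed: a horizontal shear.
The matrix [[1, -2], [0, 1]] represents: horizontal shear with factor -2.
Applying it to (-6, -6): [1·-6 + -2·-6, 0·-6 + 1·-6] = (6, -6).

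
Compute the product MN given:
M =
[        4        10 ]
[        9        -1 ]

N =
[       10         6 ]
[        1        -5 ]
MN =
[       50       -26 ]
[       89        59 ]

Matrix multiplication: (MN)[i][j] = sum over k of M[i][k] * N[k][j].
  (MN)[0][0] = (4)*(10) + (10)*(1) = 50
  (MN)[0][1] = (4)*(6) + (10)*(-5) = -26
  (MN)[1][0] = (9)*(10) + (-1)*(1) = 89
  (MN)[1][1] = (9)*(6) + (-1)*(-5) = 59
MN =
[       50       -26 ]
[       89        59 ]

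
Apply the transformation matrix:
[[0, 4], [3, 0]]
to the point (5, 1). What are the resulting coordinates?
(4, 15)

Matrix multiplication:
[[0, 4], [3, 0]] × [5, 1]ᵀ
= [0×5 + 4×1, 3×5 + 0×1]ᵀ
= [4.0000, 15.0000]ᵀ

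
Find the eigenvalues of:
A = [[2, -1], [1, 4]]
λ = 3, 3

Solve det(A - λI) = 0. For a 2×2 matrix this is λ² - (trace)λ + det = 0.
trace(A) = 2 + 4 = 6.
det(A) = (2)*(4) - (-1)*(1) = 8 + 1 = 9.
Characteristic equation: λ² - (6)λ + (9) = 0.
Discriminant: (6)² - 4*(9) = 36 - 36 = 0.
Roots: λ = (6 ± √0) / 2 = 3, 3.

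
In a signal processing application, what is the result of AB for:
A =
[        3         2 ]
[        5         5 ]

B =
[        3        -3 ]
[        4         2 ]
AB =
[       17        -5 ]
[       35        -5 ]

Matrix multiplication: (AB)[i][j] = sum over k of A[i][k] * B[k][j].
  (AB)[0][0] = (3)*(3) + (2)*(4) = 17
  (AB)[0][1] = (3)*(-3) + (2)*(2) = -5
  (AB)[1][0] = (5)*(3) + (5)*(4) = 35
  (AB)[1][1] = (5)*(-3) + (5)*(2) = -5
AB =
[       17        -5 ]
[       35        -5 ]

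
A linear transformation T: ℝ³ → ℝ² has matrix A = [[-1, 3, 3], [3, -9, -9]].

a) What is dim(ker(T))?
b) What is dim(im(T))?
dim(ker) = 2, dim(im) = 1

Observe that row 2 = -3 × row 1 (so the rows are linearly dependent).
Thus rank(A) = 1 (only one linearly independent row).
dim(im(T)) = rank(A) = 1.
By the rank-nullity theorem applied to T: ℝ³ → ℝ², rank(A) + nullity(A) = 3 (the domain dimension), so dim(ker(T)) = 3 - 1 = 2.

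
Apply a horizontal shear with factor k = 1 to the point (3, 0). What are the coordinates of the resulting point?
(3, 0)

Shear matrix for horizontal shear with factor k = 1:
[[1, 1], [0, 1]]
Result: (3, 0) → (3, 0)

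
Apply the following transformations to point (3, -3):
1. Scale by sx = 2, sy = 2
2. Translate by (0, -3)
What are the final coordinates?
(6, -9)

Step 1: Scale (3, -3) by (sx, sy) = (2, 2) → (6, -6)
Step 2: Translate by (0, -3) → (6, -9)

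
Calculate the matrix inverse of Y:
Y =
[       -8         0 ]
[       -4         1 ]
det(Y) = -8
Y⁻¹ =
[     -1/8         0 ]
[     -1/2         1 ]

For a 2×2 matrix Y = [[a, b], [c, d]] with det(Y) ≠ 0, Y⁻¹ = (1/det(Y)) * [[d, -b], [-c, a]].
det(Y) = (-8)*(1) - (0)*(-4) = -8 - 0 = -8.
Y⁻¹ = (1/-8) * [[1, 0], [4, -8]].
Dividing each entry by -8 and reducing:
Y⁻¹ =
[     -1/8         0 ]
[     -1/2         1 ]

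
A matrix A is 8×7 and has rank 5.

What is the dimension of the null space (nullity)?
2

The rank-nullity theorem for an m×n matrix states:
rank(A) + nullity(A) = n (the number of columns).
Here n = 7 and rank(A) = 5, so nullity(A) = 7 - 5 = 2.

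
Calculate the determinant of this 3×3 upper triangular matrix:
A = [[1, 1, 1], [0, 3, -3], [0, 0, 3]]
9

The determinant of a triangular matrix is the product of its diagonal entries (the off-diagonal entries above the diagonal do not affect it).
det(A) = (1) * (3) * (3) = 9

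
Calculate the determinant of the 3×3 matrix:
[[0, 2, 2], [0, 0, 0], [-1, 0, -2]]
0

Expansion along first row:
det = 0·det([[0,0],[0,-2]]) - 2·det([[0,0],[-1,-2]]) + 2·det([[0,0],[-1,0]])
    = 0·(0·-2 - 0·0) - 2·(0·-2 - 0·-1) + 2·(0·0 - 0·-1)
    = 0·0 - 2·0 + 2·0
    = 0 + 0 + 0 = 0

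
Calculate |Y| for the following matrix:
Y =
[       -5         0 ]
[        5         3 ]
det(Y) = -15

For a 2×2 matrix [[a, b], [c, d]], det = a*d - b*c.
det(Y) = (-5)*(3) - (0)*(5) = -15 - 0 = -15.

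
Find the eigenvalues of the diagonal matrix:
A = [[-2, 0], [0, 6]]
λ₁ = -2, λ₂ = 6

The characteristic polynomial of A is det(A - λI) = (-2 - λ)(6 - λ) = 0.
The roots are λ = -2 and λ = 6, so the eigenvalues are the diagonal entries.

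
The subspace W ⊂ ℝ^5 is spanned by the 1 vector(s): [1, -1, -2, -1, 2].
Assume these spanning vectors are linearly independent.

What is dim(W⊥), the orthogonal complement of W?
dim(W⊥) = 4

For any subspace W of ℝ^n, dim(W) + dim(W⊥) = n (the whole-space dimension).
Here the given 1 vectors are linearly independent, so dim(W) = 1.
Thus dim(W⊥) = n - dim(W) = 5 - 1 = 4.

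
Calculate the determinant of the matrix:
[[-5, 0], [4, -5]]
25

For a 2×2 matrix [[a, b], [c, d]], det = ad - bc
det = (-5)(-5) - (0)(4) = 25 - 0 = 25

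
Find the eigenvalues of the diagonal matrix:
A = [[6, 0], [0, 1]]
λ₁ = 6, λ₂ = 1

The characteristic polynomial of A is det(A - λI) = (6 - λ)(1 - λ) = 0.
The roots are λ = 6 and λ = 1, so the eigenvalues are the diagonal entries.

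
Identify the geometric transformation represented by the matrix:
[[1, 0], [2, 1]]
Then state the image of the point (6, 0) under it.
vertical shear with factor 2; image of (6, 0) is (6, 12)

The matrix [[1, 0], [k, 1]] sends (x, y) to (x, 2x + y), leaving the x-coordinate fixed: a vertical shear.
The matrix [[1, 0], [2, 1]] represents: vertical shear with factor 2.
Applying it to (6, 0): [1·6 + 0·0, 2·6 + 1·0] = (6, 12).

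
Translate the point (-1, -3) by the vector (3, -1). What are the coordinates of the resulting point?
(2, -4)

Translation by (3, -1):
x' = -1 + 3 = 2
y' = -3 + -1 = -4
Homogeneous matrix: [[1, 0, 3], [0, 1, -1], [0, 0, 1]]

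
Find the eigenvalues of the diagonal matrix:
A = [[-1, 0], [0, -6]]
λ₁ = -1, λ₂ = -6

The characteristic polynomial of A is det(A - λI) = (-1 - λ)(-6 - λ) = 0.
The roots are λ = -1 and λ = -6, so the eigenvalues are the diagonal entries.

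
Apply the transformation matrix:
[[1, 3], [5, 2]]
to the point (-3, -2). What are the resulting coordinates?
(-9, -19)

Matrix multiplication:
[[1, 3], [5, 2]] × [-3, -2]ᵀ
= [1×-3 + 3×-2, 5×-3 + 2×-2]ᵀ
= [-9.0000, -19.0000]ᵀ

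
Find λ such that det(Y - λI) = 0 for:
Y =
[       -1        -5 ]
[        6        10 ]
λ = 4, 5

Solve det(Y - λI) = 0. For a 2×2 matrix the characteristic equation is λ² - (trace)λ + det = 0.
trace(Y) = a + d = -1 + 10 = 9.
det(Y) = a*d - b*c = (-1)*(10) - (-5)*(6) = -10 + 30 = 20.
Characteristic equation: λ² - (9)λ + (20) = 0.
Discriminant = (9)² - 4*(20) = 81 - 80 = 1.
λ = (9 ± √1) / 2 = (9 ± 1) / 2 = 4, 5.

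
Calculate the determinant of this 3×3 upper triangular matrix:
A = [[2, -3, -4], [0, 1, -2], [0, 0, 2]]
4

The determinant of a triangular matrix is the product of its diagonal entries (the off-diagonal entries above the diagonal do not affect it).
det(A) = (2) * (1) * (2) = 4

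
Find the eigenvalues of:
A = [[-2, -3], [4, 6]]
λ = 0, 4

Solve det(A - λI) = 0. For a 2×2 matrix this is λ² - (trace)λ + det = 0.
trace(A) = -2 + 6 = 4.
det(A) = (-2)*(6) - (-3)*(4) = -12 + 12 = 0.
Characteristic equation: λ² - (4)λ + (0) = 0.
Discriminant: (4)² - 4*(0) = 16 - 0 = 16.
Roots: λ = (4 ± √16) / 2 = 0, 4.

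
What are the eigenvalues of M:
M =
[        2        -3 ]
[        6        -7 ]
λ = -4, -1

Solve det(M - λI) = 0. For a 2×2 matrix the characteristic equation is λ² - (trace)λ + det = 0.
trace(M) = a + d = 2 - 7 = -5.
det(M) = a*d - b*c = (2)*(-7) - (-3)*(6) = -14 + 18 = 4.
Characteristic equation: λ² - (-5)λ + (4) = 0.
Discriminant = (-5)² - 4*(4) = 25 - 16 = 9.
λ = (-5 ± √9) / 2 = (-5 ± 3) / 2 = -4, -1.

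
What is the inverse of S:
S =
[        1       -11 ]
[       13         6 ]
det(S) = 149
S⁻¹ =
[    6/149    11/149 ]
[  -13/149     1/149 ]

For a 2×2 matrix S = [[a, b], [c, d]] with det(S) ≠ 0, S⁻¹ = (1/det(S)) * [[d, -b], [-c, a]].
det(S) = (1)*(6) - (-11)*(13) = 6 + 143 = 149.
S⁻¹ = (1/149) * [[6, 11], [-13, 1]].
Dividing each entry by 149 and reducing:
S⁻¹ =
[    6/149    11/149 ]
[  -13/149     1/149 ]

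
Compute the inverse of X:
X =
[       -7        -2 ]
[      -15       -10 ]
det(X) = 40
X⁻¹ =
[     -1/4      1/20 ]
[      3/8     -7/40 ]

For a 2×2 matrix X = [[a, b], [c, d]] with det(X) ≠ 0, X⁻¹ = (1/det(X)) * [[d, -b], [-c, a]].
det(X) = (-7)*(-10) - (-2)*(-15) = 70 - 30 = 40.
X⁻¹ = (1/40) * [[-10, 2], [15, -7]].
Dividing each entry by 40 and reducing:
X⁻¹ =
[     -1/4      1/20 ]
[      3/8     -7/40 ]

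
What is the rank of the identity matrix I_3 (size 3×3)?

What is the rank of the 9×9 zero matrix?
rank(I_3) = 3, rank(0) = 0

The identity I_3 has 3 columns that are the standard basis vectors e_1, …, e_3. These are linearly independent, so all 3 columns are pivots and rank(I_3) = 3.
The 9×9 zero matrix has every entry zero, so every row is the zero row and there are no pivots; rank(0) = 0.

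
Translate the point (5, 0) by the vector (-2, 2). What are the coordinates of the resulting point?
(3, 2)

Translation by (-2, 2):
x' = 5 + -2 = 3
y' = 0 + 2 = 2
Homogeneous matrix: [[1, 0, -2], [0, 1, 2], [0, 0, 1]]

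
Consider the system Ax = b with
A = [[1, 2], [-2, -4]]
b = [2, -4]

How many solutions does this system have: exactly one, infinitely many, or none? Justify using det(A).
Infinitely many solutions

det(A) = (1)*(-4) - (2)*(-2) = 0, so A is singular (column 2 is 2 times column 1).
b = [2, -4] = 2 * column 1 of A, so b lies in the column space of A.
A singular matrix whose right-hand side is in its column space gives a 1-parameter family of solutions — infinitely many.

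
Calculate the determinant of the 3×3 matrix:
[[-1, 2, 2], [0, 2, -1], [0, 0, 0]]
0

Expansion along first row:
det = -1·det([[2,-1],[0,0]]) - 2·det([[0,-1],[0,0]]) + 2·det([[0,2],[0,0]])
    = -1·(2·0 - -1·0) - 2·(0·0 - -1·0) + 2·(0·0 - 2·0)
    = -1·0 - 2·0 + 2·0
    = 0 + 0 + 0 = 0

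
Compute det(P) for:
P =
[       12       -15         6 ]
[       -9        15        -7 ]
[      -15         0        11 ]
det(P) = 270

Expand along row 0 (cofactor expansion): det(P) = a*(e*i - f*h) - b*(d*i - f*g) + c*(d*h - e*g), where the 3×3 is [[a, b, c], [d, e, f], [g, h, i]].
Minor M_00 = (15)*(11) - (-7)*(0) = 165 - 0 = 165.
Minor M_01 = (-9)*(11) - (-7)*(-15) = -99 - 105 = -204.
Minor M_02 = (-9)*(0) - (15)*(-15) = 0 + 225 = 225.
det(P) = (12)*(165) - (-15)*(-204) + (6)*(225) = 1980 - 3060 + 1350 = 270.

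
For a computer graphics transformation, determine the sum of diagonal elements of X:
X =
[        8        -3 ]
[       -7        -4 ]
tr(X) = 8 - 4 = 4

The trace of a square matrix is the sum of its diagonal entries.
Diagonal entries of X: X[0][0] = 8, X[1][1] = -4.
tr(X) = 8 - 4 = 4.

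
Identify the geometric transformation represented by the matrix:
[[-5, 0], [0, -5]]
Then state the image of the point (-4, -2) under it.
uniform scaling by factor -5; image of (-4, -2) is (20, 10)

This is a diagonal matrix with equal entries -5, so it scales both axes by the same factor -5.
The matrix [[-5, 0], [0, -5]] represents: uniform scaling by factor -5.
Applying it to (-4, -2): [-5·-4 + 0·-2, 0·-4 + -5·-2] = (20, 10).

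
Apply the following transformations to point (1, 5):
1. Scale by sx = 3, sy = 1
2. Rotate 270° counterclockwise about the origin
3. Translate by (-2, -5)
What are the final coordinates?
(3, -8)

Step 1: Scale → (3, 5)
Step 2: Rotate 270° → (5, -3)
Step 3: Translate → (3, -8)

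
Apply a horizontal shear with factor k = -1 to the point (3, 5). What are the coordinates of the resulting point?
(-2, 5)

Shear matrix for horizontal shear with factor k = -1:
[[1, -1], [0, 1]]
Result: (3, 5) → (-2, 5)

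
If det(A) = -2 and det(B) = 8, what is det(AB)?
-16

Use the multiplicative property of determinants: det(AB) = det(A)*det(B).
det(AB) = (-2)*(8) = -16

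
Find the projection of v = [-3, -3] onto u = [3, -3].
[0, 0]

The projection of v onto u is proj_u(v) = ((v·u) / (u·u)) · u.
v·u = (-3)*(3) + (-3)*(-3) = 0.
u·u = (3)*(3) + (-3)*(-3) = 18.
coefficient = 0 / 18 = 0.
proj_u(v) = 0 · [3, -3] = [0, 0].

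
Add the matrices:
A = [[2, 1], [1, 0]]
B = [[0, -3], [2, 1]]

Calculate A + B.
[[2, -2], [3, 1]]

Add corresponding elements:
(2)+(0)=2
(1)+(-3)=-2
(1)+(2)=3
(0)+(1)=1
A + B = [[2, -2], [3, 1]]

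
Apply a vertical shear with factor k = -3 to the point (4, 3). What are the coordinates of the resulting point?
(4, -9)

Shear matrix for vertical shear with factor k = -3:
[[1, 0], [-3, 1]]
Result: (4, 3) → (4, -9)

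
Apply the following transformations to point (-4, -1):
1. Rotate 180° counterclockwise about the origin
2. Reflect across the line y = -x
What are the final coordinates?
(-1, -4)

Step 1: Rotate 180° → (4, 1)
Step 2: Reflect across the line y = -x → (-1, -4)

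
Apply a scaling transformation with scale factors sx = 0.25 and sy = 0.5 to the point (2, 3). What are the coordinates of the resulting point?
(0.5, 1.5)

Scaling matrix:
[[0.25, 0], [0, 0.50]]
Result: (2 × 0.25, 3 × 0.5) = (0.5, 1.5)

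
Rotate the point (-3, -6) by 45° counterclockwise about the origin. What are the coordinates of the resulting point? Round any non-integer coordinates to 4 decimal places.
(2.1213, -6.3640)

Rotation matrix R(θ) = [[cos θ, -sin θ], [sin θ, cos θ]]; for θ = 45°:
R = [[√2/2, -√2/2], [√2/2, √2/2]]
Result: R × [-3, -6]ᵀ = [√2/2·-3 + (-√2/2)·-6, √2/2·-3 + (√2/2)·-6]ᵀ = (2.1213, -6.3640)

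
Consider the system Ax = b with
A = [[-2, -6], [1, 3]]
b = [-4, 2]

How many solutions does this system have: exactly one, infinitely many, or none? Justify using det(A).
Infinitely many solutions

det(A) = (-2)*(3) - (-6)*(1) = 0, so A is singular (column 2 is 3 times column 1).
b = [-4, 2] = 2 * column 1 of A, so b lies in the column space of A.
A singular matrix whose right-hand side is in its column space gives a 1-parameter family of solutions — infinitely many.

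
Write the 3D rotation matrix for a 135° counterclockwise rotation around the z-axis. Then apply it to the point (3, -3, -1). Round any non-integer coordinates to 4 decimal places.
R = [[-√2/2, -√2/2, 0], [√2/2, -√2/2, 0], [0, 0, 1]]; R·(3, -3, -1) = (0.0000, 4.2426, -1.0000)

Rotation matrix for 135° around z-axis:
cos(135°) = -√2/2, sin(135°) = √2/2
R = [[-√2/2, -√2/2, 0], [√2/2, -√2/2, 0], [0, 0, 1]]
Apply to (3, -3, -1): R·[3, -3, -1]ᵀ = (0.0000, 4.2426, -1.0000)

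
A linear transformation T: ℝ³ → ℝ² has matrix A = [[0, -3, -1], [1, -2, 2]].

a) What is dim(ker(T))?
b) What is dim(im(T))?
dim(ker) = 1, dim(im) = 2

The two rows are not scalar multiples of one another (no single k satisfies row 2 = k × row 1), so they are linearly independent.
Thus rank(A) = 2.
dim(im(T)) = rank(A) = 2.
By the rank-nullity theorem applied to T: ℝ³ → ℝ², rank(A) + nullity(A) = 3 (the domain dimension), so dim(ker(T)) = 3 - 2 = 1.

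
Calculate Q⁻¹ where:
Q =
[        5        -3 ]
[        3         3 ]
det(Q) = 24
Q⁻¹ =
[      1/8       1/8 ]
[     -1/8      5/24 ]

For a 2×2 matrix Q = [[a, b], [c, d]] with det(Q) ≠ 0, Q⁻¹ = (1/det(Q)) * [[d, -b], [-c, a]].
det(Q) = (5)*(3) - (-3)*(3) = 15 + 9 = 24.
Q⁻¹ = (1/24) * [[3, 3], [-3, 5]].
Dividing each entry by 24 and reducing:
Q⁻¹ =
[      1/8       1/8 ]
[     -1/8      5/24 ]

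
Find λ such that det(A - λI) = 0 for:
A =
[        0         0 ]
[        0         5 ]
λ = 0, 5

Solve det(A - λI) = 0. For a 2×2 matrix the characteristic equation is λ² - (trace)λ + det = 0.
trace(A) = a + d = 0 + 5 = 5.
det(A) = a*d - b*c = (0)*(5) - (0)*(0) = 0 - 0 = 0.
Characteristic equation: λ² - (5)λ + (0) = 0.
Discriminant = (5)² - 4*(0) = 25 - 0 = 25.
λ = (5 ± √25) / 2 = (5 ± 5) / 2 = 0, 5.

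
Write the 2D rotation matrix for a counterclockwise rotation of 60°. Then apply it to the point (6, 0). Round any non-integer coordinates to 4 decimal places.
R = [[1/2, -√3/2], [√3/2, 1/2]]; R·(6, 0) = (3.0000, 5.1962)

Rotation matrix formula: R(θ) = [[cos θ, -sin θ], [sin θ, cos θ]]
For θ = 60°:
cos(60°) = 1/2
sin(60°) = √3/2
R = [[1/2, -√3/2], [√3/2, 1/2]]
Apply to (6, 0): [1/2·6 + (-√3/2)·0, √3/2·6 + 1/2·0] = (3.0000, 5.1962)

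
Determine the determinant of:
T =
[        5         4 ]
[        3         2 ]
det(T) = -2

For a 2×2 matrix [[a, b], [c, d]], det = a*d - b*c.
det(T) = (5)*(2) - (4)*(3) = 10 - 12 = -2.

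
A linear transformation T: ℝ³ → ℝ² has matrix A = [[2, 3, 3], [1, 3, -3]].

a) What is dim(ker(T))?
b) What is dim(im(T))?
dim(ker) = 1, dim(im) = 2

The two rows are not scalar multiples of one another (no single k satisfies row 2 = k × row 1), so they are linearly independent.
Thus rank(A) = 2.
dim(im(T)) = rank(A) = 2.
By the rank-nullity theorem applied to T: ℝ³ → ℝ², rank(A) + nullity(A) = 3 (the domain dimension), so dim(ker(T)) = 3 - 2 = 1.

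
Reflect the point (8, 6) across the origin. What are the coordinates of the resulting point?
(-8, -6)

Reflection across origin: (8, 6) → (-8, -6)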